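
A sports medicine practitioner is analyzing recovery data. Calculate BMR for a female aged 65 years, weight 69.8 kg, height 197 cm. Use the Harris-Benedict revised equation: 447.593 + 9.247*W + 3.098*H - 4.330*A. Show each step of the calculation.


Substituting values:
W term = 9.247 * 69.8 = 645.4406
H term = 3.098 * 197 = 610.306
A term = 4.330 * 65 = 281.45
BMR = 1421.89 kcal/day

1421.89 kcal/day


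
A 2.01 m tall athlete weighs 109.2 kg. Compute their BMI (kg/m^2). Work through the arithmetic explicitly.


height^2 = 4.0401 m^2
BMI = 109.2 / 4.0401 = 27.03 kg/m^2

27.03 kg/m^2


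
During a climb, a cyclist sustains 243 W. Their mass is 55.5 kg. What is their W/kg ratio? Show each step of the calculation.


Power-to-weight = 243 W / 55.5 kg
= 4.378 W/kg

4.378 W/kg


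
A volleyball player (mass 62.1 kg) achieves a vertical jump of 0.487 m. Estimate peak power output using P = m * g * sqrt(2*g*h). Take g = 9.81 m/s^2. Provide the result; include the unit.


2 * g * h = 2 * 9.81 * 0.487 = 9.55494
sqrt(9.55494) = 3.091107 m/s
P = 62.1 * 9.81 * 3.091107 = 1883.11 W

1883.11 W


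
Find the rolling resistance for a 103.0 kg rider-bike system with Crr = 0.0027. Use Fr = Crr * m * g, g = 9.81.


m * g = 103.0 * 9.81 = 1010.43 N
Fr = 0.0027 * 1010.43 = 2.728 N

2.728 N


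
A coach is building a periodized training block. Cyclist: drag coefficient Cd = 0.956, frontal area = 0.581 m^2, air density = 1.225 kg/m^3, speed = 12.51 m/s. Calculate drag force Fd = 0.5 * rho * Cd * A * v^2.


v^2 = 12.51^2 = 156.5001
Fd = 0.5 * 1.225 * 0.956 * 0.581 * 156.5001
= 53.242 N

53.242 N


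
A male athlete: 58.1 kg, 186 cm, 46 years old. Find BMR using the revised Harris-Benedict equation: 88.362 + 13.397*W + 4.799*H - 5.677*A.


Intercept = 88.362
Weight contribution = 13.397 * 58.1 = 778.3657
Height contribution = 4.799 * 186 = 892.614
Age contribution = 5.677 * 46 = 261.142
BMR = 88.362 + 778.3657 + 892.614 - 261.142
= 1498.2 kcal/day

1498.2 kcal/day


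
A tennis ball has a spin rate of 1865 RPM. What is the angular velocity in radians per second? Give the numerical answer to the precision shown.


Convert RPM to rad/s: multiply by 2*pi and divide by 60
omega = 1865 * 2 * pi / 60
= 195.302 rad/s

195.302 rad/s


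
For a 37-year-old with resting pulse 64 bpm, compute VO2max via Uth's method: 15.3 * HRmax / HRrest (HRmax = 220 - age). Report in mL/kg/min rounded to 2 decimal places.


Step 1: HRmax = 220 - 37 = 183 bpm
Step 2: Ratio = 183 / 64 = 2.8594
Step 3: VO2max = 15.3 * 2.8594 = 43.75 mL/kg/min

43.75 mL/kg/min


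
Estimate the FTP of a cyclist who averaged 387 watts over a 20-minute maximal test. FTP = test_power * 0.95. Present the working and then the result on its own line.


FTP = 387 * 0.95 = 367.65 W

367.65 W


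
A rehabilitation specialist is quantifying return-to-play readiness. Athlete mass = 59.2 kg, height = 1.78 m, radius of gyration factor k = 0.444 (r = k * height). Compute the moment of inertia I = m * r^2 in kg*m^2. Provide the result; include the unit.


r = k * height = 0.444 * 1.78 = 0.79032 m
r^2 = 0.79032^2 = 0.624606
I = 59.2 * 0.624606 = 36.977 kg*m^2

36.977 kg*m^2


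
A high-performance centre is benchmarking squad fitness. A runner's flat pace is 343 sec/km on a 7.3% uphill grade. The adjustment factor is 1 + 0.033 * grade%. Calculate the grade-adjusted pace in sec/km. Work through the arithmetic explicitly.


Factor = 1 + 0.033 * 7.3 = 1.2409
Adjusted pace = 343 * 1.2409
= 425.63 sec/km

425.63 s/km


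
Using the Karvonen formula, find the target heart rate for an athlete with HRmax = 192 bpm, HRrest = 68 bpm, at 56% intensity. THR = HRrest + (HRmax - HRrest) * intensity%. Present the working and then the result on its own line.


HRR = 192 - 68 = 124
THR = 68 + 124 * 0.56
= 68 + 69.44
= 137.44 bpm

137.44 bpm


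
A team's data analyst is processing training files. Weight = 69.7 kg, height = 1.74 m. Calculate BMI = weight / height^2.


height^2 = 1.74^2 = 3.0276
BMI = 69.7 / 3.0276 = 23.02 kg/m^2

23.02 kg/m^2


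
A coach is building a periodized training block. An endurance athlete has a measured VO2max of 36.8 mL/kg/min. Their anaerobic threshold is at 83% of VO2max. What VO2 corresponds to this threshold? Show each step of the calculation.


Anaerobic threshold VO2 = VO2max * 83%
= 36.8 * 0.83
= 30.54 mL/kg/min

30.54 mL/kg/min


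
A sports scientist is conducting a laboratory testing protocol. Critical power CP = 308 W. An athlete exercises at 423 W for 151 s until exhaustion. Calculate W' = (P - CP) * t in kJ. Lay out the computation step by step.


P - CP = 423 - 308 = 115 W
W' = 115 * 151 = 17365 J
= 17365 / 1000 = 17.365 kJ

17.365 kJ


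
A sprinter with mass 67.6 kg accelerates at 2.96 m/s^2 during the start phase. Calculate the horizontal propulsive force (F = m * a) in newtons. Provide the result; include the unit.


F = m * a
= 67.6 * 2.96
= 200.1 N

200.1 N


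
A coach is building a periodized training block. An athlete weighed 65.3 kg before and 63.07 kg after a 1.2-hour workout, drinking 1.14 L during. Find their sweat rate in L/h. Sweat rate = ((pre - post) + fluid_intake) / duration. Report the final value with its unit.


Body mass change = 2.23 kg
Total sweat loss = 2.23 + 1.14 = 3.37 L
Rate = 3.37 / 1.2 = 2.808 L/h

2.808 L/h


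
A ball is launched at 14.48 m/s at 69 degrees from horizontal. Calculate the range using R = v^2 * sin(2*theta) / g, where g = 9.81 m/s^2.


sin(2 * 69) = sin(138) = 0.669131
v^2 = 14.48^2 = 209.6704
R = 209.6704 * 0.669131 / 9.81
= 14.301 m

14.301 m


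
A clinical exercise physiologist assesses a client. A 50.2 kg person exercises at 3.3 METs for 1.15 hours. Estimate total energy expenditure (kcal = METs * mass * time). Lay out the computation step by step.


Energy = METs * mass(kg) * time(h)
= 3.3 * 50.2 * 1.15
= 190.51 kcal

190.51 kcal


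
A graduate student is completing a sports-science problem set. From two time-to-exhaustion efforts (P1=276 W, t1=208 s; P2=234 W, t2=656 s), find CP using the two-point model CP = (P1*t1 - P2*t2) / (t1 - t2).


Work in trial 1 = 57408 J
Work in trial 2 = 153504 J
Delta work = -96096 J
Delta time = -448 s
CP = -96096 / -448 = 214.5 W

214.5 W


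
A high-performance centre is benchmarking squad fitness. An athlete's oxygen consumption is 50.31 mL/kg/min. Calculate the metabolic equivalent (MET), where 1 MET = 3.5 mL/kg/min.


MET = VO2 / 3.5
= 50.31 / 3.5
= 14.37 METs

14.37 METs


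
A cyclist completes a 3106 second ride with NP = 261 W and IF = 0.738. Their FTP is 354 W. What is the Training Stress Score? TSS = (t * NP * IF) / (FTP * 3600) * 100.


t * NP * IF = 3106 * 261 * 0.738 = 598271.508
FTP * 3600 = 1274400
TSS = (598271.508 / 1274400) * 100 = 46.95

46.95 TSS


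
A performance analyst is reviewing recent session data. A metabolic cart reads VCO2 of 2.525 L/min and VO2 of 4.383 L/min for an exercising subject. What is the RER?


RER = VCO2 / VO2 = 2.525 / 4.383 = 0.5761

0.5761


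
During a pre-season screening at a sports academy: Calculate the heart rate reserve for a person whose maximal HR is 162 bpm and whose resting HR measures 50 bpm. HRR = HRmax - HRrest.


HRmax = 162 bpm
HRrest = 50 bpm
HRR = 162 - 50 = 112 bpm

112 bpm


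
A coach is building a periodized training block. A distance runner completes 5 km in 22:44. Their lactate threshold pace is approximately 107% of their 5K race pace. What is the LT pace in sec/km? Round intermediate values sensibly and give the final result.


Convert to seconds: 22 min 44 s = 1364 s
Pace per km = 1364 / 5 = 272.8 s/km
LT pace = 272.8 * 1.07 = 291.9 s/km

291.9 s/km


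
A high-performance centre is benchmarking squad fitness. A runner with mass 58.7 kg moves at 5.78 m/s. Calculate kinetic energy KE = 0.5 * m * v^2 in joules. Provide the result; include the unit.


v^2 = 5.78^2 = 33.4084
KE = 0.5 * 58.7 * 33.4084
= 980.54 J

980.54 J


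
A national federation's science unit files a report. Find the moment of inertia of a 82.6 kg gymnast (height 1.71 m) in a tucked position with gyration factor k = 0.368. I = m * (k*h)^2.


Radius of gyration = 0.368 * 1.71 = 0.62928 m
I = 82.6 * 0.62928^2
= 82.6 * 0.395993
= 32.709 kg*m^2

32.709 kg*m^2


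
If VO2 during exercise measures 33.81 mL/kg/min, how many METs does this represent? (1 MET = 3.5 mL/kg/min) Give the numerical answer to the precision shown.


METs = VO2 / 3.5 = 33.81 / 3.5 = 9.66

9.66 METs


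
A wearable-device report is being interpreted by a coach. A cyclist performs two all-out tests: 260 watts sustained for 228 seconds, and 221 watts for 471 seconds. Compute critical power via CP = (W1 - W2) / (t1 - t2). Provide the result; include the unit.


W1 = P1 * t1 = 260 * 228 = 59280 J
W2 = P2 * t2 = 221 * 471 = 104091 J
CP = (59280 - 104091) / (228 - 471)
= 184.41 W

184.41 W


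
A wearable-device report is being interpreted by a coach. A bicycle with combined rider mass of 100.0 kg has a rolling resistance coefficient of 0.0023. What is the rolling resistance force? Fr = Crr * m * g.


Fr = 0.0023 * 100.0 * 9.81
= 0.23 * 9.81
= 2.256 N

2.256 N


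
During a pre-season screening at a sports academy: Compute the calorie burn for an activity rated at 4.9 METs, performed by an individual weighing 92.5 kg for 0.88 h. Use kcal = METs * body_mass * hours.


Product of METs and mass = 4.9 * 92.5 = 453.25
Total kcal = 453.25 * 0.88 = 398.86 kcal

398.86 kcal


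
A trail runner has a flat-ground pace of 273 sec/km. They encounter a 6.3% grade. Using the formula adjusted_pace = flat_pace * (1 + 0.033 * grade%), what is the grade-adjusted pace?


Grade factor = 1 + 0.033 * 6.3 = 1.2079
Adjusted = 273 * 1.2079 = 329.76 sec/km

329.76 s/km


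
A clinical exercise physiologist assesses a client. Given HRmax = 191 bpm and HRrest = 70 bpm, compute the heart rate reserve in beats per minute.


Heart rate reserve = maximum HR minus resting HR
HRR = 191 - 70 = 121 bpm

121 bpm


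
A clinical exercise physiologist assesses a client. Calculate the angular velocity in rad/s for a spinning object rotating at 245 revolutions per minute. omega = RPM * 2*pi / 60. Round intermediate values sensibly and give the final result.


omega = RPM * 2*pi / 60
= 245 * 6.28318531 / 60
= 25.656 rad/s

25.656 rad/s


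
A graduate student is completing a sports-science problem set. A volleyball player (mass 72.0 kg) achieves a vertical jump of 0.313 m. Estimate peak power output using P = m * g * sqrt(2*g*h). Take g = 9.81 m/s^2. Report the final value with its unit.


2 * g * h = 2 * 9.81 * 0.313 = 6.14106
sqrt(6.14106) = 2.478116 m/s
P = 72.0 * 9.81 * 2.478116 = 1750.34 W

1750.34 W


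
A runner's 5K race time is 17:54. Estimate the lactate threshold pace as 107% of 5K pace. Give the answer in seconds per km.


Total race time = 17*60 + 54 = 1074 seconds
5K pace = 1074 / 5 = 214.8 sec/km
LT pace = 214.8 * 1.07 = 229.84 sec/km

229.84 s/km


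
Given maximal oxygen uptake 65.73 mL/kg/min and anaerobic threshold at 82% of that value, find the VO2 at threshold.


Percentage as decimal = 0.82
VO2 at AT = 65.73 * 0.82 = 53.9 mL/kg/min

53.9 mL/kg/min


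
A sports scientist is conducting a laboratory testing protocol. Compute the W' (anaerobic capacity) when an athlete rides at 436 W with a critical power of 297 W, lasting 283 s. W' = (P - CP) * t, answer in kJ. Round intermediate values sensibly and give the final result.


Above-CP power = 139 W
Duration = 283 s
W' = 139 * 283 = 39337 J
Convert: 39337 / 1000 = 39.337 kJ

39.337 kJ


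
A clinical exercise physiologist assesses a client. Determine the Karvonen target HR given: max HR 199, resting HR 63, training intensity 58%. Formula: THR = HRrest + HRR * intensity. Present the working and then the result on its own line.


HRR = HRmax - HRrest = 199 - 63 = 136
THR = 63 + 136 * 0.58
= 141.88 bpm

141.88 bpm


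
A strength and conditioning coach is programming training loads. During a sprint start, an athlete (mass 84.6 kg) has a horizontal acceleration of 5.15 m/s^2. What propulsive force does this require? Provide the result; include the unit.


Propulsive force = mass * acceleration
= 84.6 kg * 5.15 m/s^2
= 435.69 N

435.69 N


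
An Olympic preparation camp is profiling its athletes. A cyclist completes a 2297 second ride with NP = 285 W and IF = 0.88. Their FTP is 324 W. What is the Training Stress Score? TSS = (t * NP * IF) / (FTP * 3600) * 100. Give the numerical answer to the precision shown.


t * NP * IF = 2297 * 285 * 0.88 = 576087.6
FTP * 3600 = 1166400
TSS = (576087.6 / 1166400) * 100 = 49.39

49.39 TSS


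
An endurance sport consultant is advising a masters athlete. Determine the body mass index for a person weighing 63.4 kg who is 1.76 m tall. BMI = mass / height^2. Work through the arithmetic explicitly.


BMI = mass / height^2
= 63.4 / 1.76^2
= 63.4 / 3.0976
= 20.47 kg/m^2

20.47 kg/m^2


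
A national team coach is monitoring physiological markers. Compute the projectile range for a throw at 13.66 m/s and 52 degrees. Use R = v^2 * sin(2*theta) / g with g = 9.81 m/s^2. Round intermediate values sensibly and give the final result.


Two times the angle = 104 degrees
sin(104) = 0.970296
R = 186.5956 * 0.970296 / 9.81 = 18.456 m

18.456 m


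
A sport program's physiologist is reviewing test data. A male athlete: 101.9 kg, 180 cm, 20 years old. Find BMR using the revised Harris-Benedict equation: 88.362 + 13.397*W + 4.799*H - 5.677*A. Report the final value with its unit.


Intercept = 88.362
Weight contribution = 13.397 * 101.9 = 1365.1543
Height contribution = 4.799 * 180 = 863.82
Age contribution = 5.677 * 20 = 113.54
BMR = 88.362 + 1365.1543 + 863.82 - 113.54
= 2203.8 kcal/day

2203.8 kcal/day


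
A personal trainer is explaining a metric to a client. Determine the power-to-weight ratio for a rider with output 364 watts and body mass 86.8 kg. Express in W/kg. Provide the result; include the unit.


P/W = 364 / 86.8 = 4.194 W/kg

4.194 W/kg


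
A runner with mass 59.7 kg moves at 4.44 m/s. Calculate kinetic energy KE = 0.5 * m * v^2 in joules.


v^2 = 4.44^2 = 19.7136
KE = 0.5 * 59.7 * 19.7136
= 588.45 J

588.45 J


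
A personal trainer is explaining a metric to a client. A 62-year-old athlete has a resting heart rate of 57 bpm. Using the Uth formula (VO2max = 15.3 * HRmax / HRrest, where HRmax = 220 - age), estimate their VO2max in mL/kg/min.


HRmax = 220 - 62 = 158 bpm
Ratio = HRmax / HRrest = 158 / 57 = 2.7719
VO2max = 15.3 * 2.7719 = 42.41 mL/kg/min

42.41 mL/kg/min


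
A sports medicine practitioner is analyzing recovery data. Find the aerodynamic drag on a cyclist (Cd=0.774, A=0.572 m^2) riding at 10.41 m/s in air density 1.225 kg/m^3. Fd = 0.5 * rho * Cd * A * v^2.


Fd = 0.5 * 1.225 * 0.774 * 0.572 * 10.41^2
= 0.5 * 1.225 * 0.774 * 0.572 * 108.3681
= 29.386 N

29.386 N


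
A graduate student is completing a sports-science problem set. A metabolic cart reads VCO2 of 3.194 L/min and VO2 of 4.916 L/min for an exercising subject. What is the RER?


RER = VCO2 / VO2 = 3.194 / 4.916 = 0.6497

0.6497


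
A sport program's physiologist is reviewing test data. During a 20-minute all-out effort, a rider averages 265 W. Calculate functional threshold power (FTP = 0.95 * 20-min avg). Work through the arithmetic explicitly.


FTP = 0.95 * 265
= 251.75 W

251.75 W


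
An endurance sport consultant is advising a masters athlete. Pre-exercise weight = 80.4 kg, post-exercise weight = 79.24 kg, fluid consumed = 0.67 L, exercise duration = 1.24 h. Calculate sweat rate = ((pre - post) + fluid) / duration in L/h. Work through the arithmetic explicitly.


Weight loss = 80.4 - 79.24 = 1.16 kg (approx L)
Total sweat = 1.16 + 0.67 = 1.83 L
Sweat rate = 1.83 / 1.24 = 1.476 L/h

1.476 L/h


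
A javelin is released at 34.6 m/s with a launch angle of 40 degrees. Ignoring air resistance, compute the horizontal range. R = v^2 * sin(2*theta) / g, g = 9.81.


Launch speed squared = 1197.16
sin(2 * 40 deg) = 0.984808
Range = 1197.16 * 0.984808 / 9.81
= 120.181 m

120.181 m


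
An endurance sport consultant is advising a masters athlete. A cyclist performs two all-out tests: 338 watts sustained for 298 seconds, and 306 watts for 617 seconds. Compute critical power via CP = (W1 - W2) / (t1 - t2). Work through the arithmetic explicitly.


W1 = P1 * t1 = 338 * 298 = 100724 J
W2 = P2 * t2 = 306 * 617 = 188802 J
CP = (100724 - 188802) / (298 - 617)
= 276.11 W

276.11 W


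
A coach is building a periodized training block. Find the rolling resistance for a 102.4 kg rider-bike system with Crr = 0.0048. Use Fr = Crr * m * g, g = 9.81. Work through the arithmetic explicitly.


m * g = 102.4 * 9.81 = 1004.544 N
Fr = 0.0048 * 1004.544 = 4.822 N

4.822 N


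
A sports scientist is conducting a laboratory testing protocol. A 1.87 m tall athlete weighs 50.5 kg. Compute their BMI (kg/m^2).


height^2 = 3.4969 m^2
BMI = 50.5 / 3.4969 = 14.44 kg/m^2

14.44 kg/m^2


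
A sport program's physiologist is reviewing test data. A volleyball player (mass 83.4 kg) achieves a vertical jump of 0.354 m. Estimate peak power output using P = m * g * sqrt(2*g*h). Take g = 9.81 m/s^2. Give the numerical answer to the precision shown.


2 * g * h = 2 * 9.81 * 0.354 = 6.94548
sqrt(6.94548) = 2.635428 m/s
P = 83.4 * 9.81 * 2.635428 = 2156.19 W

2156.19 W


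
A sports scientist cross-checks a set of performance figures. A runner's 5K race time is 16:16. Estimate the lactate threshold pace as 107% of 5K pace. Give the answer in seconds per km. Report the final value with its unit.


Total race time = 16*60 + 16 = 976 seconds
5K pace = 976 / 5 = 195.2 sec/km
LT pace = 195.2 * 1.07 = 208.86 sec/km

208.86 s/km


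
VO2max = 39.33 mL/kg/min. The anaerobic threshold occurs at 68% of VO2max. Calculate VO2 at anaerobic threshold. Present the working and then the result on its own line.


AT fraction = 68 / 100 = 0.68
AT VO2 = 39.33 * 0.68
= 26.74 mL/kg/min

26.74 mL/kg/min


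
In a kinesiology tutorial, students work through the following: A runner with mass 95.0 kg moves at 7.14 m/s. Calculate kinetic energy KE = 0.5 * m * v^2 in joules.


v^2 = 7.14^2 = 50.9796
KE = 0.5 * 95.0 * 50.9796
= 2421.53 J

2421.53 J


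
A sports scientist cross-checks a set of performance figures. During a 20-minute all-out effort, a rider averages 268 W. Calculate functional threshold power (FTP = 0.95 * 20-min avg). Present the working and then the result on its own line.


FTP = 0.95 * 268
= 254.6 W

254.6 W


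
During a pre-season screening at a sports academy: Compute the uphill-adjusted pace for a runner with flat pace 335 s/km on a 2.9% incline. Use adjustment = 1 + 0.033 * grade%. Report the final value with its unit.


Adjustment factor = 1 + 0.033 * 2.9 = 1.0957
Grade-adjusted pace = 335 * 1.0957 = 367.06 s/km

367.06 s/km


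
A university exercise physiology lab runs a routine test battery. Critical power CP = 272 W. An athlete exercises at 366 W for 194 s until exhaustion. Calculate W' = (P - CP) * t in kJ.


P - CP = 366 - 272 = 94 W
W' = 94 * 194 = 18236 J
= 18236 / 1000 = 18.236 kJ

18.236 kJ


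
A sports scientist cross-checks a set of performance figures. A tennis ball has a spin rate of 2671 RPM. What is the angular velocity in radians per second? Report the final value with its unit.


Convert RPM to rad/s: multiply by 2*pi and divide by 60
omega = 2671 * 2 * pi / 60
= 279.706 rad/s

279.706 rad/s


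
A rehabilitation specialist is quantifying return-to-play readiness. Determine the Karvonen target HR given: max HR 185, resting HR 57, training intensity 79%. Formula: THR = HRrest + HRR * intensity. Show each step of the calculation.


HRR = HRmax - HRrest = 185 - 57 = 128
THR = 57 + 128 * 0.79
= 158.12 bpm

158.12 bpm


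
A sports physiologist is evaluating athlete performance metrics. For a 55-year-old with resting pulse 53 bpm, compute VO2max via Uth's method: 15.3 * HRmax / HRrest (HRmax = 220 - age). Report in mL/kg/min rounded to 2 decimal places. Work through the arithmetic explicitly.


Step 1: HRmax = 220 - 55 = 165 bpm
Step 2: Ratio = 165 / 53 = 3.1132
Step 3: VO2max = 15.3 * 3.1132 = 47.63 mL/kg/min

47.63 mL/kg/min


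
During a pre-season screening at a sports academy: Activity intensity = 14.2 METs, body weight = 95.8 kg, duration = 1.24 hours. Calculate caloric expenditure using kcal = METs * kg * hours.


kcal = 14.2 * 95.8 * 1.24
= 1360.36 * 1.24
= 1686.85 kcal

1686.85 kcal


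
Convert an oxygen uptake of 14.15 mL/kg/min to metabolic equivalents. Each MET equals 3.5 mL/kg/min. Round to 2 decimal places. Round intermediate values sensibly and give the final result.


One MET = 3.5 mL/kg/min
Number of METs = 14.15 / 3.5
= 4.04 METs

4.04 METs


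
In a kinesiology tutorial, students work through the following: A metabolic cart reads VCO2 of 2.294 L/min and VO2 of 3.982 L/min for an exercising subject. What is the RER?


RER = VCO2 / VO2 = 2.294 / 3.982 = 0.5761

0.5761


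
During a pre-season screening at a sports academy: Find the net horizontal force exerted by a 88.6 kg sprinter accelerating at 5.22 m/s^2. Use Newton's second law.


Newton's second law: F = m * a
F = 88.6 * 5.22 = 462.49 N

462.49 N


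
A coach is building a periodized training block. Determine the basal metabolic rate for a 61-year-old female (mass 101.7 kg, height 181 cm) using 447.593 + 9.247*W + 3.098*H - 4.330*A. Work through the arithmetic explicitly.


BMR = 447.593 + 9.247*101.7 + 3.098*181 - 4.330*61
= 1684.62 kcal/day

1684.62 kcal/day


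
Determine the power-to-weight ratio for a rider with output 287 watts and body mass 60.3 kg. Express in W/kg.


P/W = 287 / 60.3 = 4.76 W/kg

4.76 W/kg


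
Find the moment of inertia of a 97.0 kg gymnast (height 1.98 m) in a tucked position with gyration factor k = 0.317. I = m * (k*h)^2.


Radius of gyration = 0.317 * 1.98 = 0.62766 m
I = 97.0 * 0.62766^2
= 97.0 * 0.393957
= 38.214 kg*m^2

38.214 kg*m^2


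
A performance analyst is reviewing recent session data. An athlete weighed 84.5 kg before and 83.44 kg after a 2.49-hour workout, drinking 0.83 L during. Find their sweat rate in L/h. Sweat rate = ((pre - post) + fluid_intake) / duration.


Body mass change = 1.06 kg
Total sweat loss = 1.06 + 0.83 = 1.89 L
Rate = 1.89 / 2.49 = 0.759 L/h

0.759 L/h


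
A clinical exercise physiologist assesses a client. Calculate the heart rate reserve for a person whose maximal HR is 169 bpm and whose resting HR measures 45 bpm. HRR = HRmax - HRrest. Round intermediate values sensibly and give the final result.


HRmax = 169 bpm
HRrest = 45 bpm
HRR = 169 - 45 = 124 bpm

124 bpm


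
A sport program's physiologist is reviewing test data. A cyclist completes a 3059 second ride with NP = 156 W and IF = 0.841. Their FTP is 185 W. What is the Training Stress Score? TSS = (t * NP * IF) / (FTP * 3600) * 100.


t * NP * IF = 3059 * 156 * 0.841 = 401328.564
FTP * 3600 = 666000
TSS = (401328.564 / 666000) * 100 = 60.26

60.26 TSS


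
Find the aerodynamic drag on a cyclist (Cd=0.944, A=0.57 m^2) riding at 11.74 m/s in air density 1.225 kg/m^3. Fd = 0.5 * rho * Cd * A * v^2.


Fd = 0.5 * 1.225 * 0.944 * 0.57 * 11.74^2
= 0.5 * 1.225 * 0.944 * 0.57 * 137.8276
= 45.424 N

45.424 N


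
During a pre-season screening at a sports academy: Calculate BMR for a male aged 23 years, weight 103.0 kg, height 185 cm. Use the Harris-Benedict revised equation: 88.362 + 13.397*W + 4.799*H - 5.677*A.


Substituting values:
W term = 13.397 * 103.0 = 1379.891
H term = 4.799 * 185 = 887.815
A term = 5.677 * 23 = 130.571
BMR = 2225.5 kcal/day

2225.5 kcal/day


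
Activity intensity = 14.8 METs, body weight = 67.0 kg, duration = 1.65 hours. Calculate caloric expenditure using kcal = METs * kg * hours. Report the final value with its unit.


kcal = 14.8 * 67.0 * 1.65
= 991.6 * 1.65
= 1636.14 kcal

1636.14 kcal


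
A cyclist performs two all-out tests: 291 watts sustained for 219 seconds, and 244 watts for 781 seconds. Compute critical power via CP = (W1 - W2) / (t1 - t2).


W1 = P1 * t1 = 291 * 219 = 63729 J
W2 = P2 * t2 = 244 * 781 = 190564 J
CP = (63729 - 190564) / (219 - 781)
= 225.69 W

225.69 W


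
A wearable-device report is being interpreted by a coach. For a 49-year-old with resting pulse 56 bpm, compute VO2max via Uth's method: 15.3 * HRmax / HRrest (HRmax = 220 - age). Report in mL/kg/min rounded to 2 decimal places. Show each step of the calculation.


Step 1: HRmax = 220 - 49 = 171 bpm
Step 2: Ratio = 171 / 56 = 3.0536
Step 3: VO2max = 15.3 * 3.0536 = 46.72 mL/kg/min

46.72 mL/kg/min


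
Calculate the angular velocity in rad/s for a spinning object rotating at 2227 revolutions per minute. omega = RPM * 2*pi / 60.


omega = RPM * 2*pi / 60
= 2227 * 6.28318531 / 60
= 233.211 rad/s

233.211 rad/s


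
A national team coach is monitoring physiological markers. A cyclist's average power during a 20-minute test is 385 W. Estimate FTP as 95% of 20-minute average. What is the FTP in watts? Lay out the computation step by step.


FTP = 20-min power * 0.95
= 385 * 0.95
= 365.75 W

365.75 W


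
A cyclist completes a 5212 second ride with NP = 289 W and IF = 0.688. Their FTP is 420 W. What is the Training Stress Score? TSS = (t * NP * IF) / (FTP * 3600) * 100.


t * NP * IF = 5212 * 289 * 0.688 = 1036312.384
FTP * 3600 = 1512000
TSS = (1036312.384 / 1512000) * 100 = 68.54

68.54 TSS


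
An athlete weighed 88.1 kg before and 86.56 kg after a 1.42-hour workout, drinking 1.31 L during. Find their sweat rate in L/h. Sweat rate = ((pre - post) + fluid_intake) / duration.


Body mass change = 1.54 kg
Total sweat loss = 1.54 + 1.31 = 2.85 L
Rate = 2.85 / 1.42 = 2.007 L/h

2.007 L/h


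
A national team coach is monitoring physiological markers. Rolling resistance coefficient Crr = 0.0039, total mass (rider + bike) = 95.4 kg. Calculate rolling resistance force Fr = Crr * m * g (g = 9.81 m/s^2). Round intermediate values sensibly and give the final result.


Fr = Crr * m * g
= 0.0039 * 95.4 * 9.81
= 3.65 N

3.65 N


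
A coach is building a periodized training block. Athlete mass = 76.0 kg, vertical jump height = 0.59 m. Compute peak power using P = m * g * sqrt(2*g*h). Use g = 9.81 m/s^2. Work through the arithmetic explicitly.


sqrt(2 * 9.81 * 0.59) = sqrt(11.5758) = 3.402323 m/s
P = 76.0 * 9.81 * 3.402323
= 2536.64 W

2536.64 W


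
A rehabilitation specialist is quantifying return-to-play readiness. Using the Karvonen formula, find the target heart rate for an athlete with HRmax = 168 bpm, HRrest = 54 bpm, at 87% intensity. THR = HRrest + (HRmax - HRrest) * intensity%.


HRR = 168 - 54 = 114
THR = 54 + 114 * 0.87
= 54 + 99.18
= 153.18 bpm

153.18 bpm


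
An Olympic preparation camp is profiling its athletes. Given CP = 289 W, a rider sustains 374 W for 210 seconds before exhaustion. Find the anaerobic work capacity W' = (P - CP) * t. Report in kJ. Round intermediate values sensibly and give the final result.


Excess power = 374 - 289 = 85 W
Work above CP = 85 * 210 = 17850 J
W' = 17.85 kJ

17.85 kJ


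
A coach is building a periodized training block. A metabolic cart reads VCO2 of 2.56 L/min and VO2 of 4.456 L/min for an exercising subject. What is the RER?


RER = VCO2 / VO2 = 2.56 / 4.456 = 0.5745

0.5745


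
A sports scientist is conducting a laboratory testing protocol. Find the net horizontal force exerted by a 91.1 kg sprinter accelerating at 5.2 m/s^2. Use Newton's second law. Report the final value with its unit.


Newton's second law: F = m * a
F = 91.1 * 5.2 = 473.72 N

473.72 N


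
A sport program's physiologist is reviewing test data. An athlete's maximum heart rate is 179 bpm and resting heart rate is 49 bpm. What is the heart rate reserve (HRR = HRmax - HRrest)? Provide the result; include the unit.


HRR = HRmax - HRrest
= 179 - 49
= 130 bpm

130 bpm


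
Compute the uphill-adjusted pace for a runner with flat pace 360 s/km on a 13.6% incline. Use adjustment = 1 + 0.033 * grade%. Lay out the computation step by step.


Adjustment factor = 1 + 0.033 * 13.6 = 1.4488
Grade-adjusted pace = 360 * 1.4488 = 521.57 s/km

521.57 s/km


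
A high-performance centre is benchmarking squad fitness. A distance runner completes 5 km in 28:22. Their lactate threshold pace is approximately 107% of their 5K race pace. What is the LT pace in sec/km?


Convert to seconds: 28 min 22 s = 1702 s
Pace per km = 1702 / 5 = 340.4 s/km
LT pace = 340.4 * 1.07 = 364.23 s/km

364.23 s/km


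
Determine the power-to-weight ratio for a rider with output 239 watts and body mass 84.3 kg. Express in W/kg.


P/W = 239 / 84.3 = 2.835 W/kg

2.835 W/kg


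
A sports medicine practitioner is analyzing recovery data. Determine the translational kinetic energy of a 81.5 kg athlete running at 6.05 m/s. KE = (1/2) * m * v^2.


KE = 0.5 * m * v^2
= 0.5 * 81.5 * 6.05^2
= 0.5 * 81.5 * 36.6025
= 1491.55 J

1491.55 J


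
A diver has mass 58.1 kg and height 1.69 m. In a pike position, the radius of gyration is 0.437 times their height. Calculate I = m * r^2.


r = 0.437 * 1.69 = 0.73853 m
I = m * r^2 = 58.1 * 0.545427 = 31.689 kg*m^2

31.689 kg*m^2


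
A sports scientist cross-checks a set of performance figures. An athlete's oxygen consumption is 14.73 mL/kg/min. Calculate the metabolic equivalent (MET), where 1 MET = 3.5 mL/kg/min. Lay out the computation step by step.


MET = VO2 / 3.5
= 14.73 / 3.5
= 4.21 METs

4.21 METs


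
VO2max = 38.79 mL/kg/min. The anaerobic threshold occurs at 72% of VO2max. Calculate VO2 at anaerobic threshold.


AT fraction = 72 / 100 = 0.72
AT VO2 = 38.79 * 0.72
= 27.93 mL/kg/min

27.93 mL/kg/min


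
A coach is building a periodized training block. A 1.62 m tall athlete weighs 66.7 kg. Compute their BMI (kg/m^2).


height^2 = 2.6244 m^2
BMI = 66.7 / 2.6244 = 25.42 kg/m^2

25.42 kg/m^2


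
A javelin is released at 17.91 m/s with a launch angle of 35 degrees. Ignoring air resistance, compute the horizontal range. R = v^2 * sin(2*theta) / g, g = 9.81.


Launch speed squared = 320.7681
sin(2 * 35 deg) = 0.939693
Range = 320.7681 * 0.939693 / 9.81
= 30.726 m

30.726 m


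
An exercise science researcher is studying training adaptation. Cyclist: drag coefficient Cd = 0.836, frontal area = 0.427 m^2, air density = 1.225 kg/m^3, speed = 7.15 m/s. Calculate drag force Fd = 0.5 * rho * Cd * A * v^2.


v^2 = 7.15^2 = 51.1225
Fd = 0.5 * 1.225 * 0.836 * 0.427 * 51.1225
= 11.178 N

11.178 N


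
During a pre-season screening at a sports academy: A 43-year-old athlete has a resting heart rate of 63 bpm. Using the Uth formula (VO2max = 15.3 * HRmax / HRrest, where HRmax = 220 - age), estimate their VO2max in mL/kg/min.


HRmax = 220 - 43 = 177 bpm
Ratio = HRmax / HRrest = 177 / 63 = 2.8095
VO2max = 15.3 * 2.8095 = 42.99 mL/kg/min

42.99 mL/kg/min


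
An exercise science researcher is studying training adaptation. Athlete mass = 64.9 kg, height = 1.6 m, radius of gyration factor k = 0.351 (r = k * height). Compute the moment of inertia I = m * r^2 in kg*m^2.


r = k * height = 0.351 * 1.6 = 0.5616 m
r^2 = 0.5616^2 = 0.315395
I = 64.9 * 0.315395 = 20.469 kg*m^2

20.469 kg*m^2


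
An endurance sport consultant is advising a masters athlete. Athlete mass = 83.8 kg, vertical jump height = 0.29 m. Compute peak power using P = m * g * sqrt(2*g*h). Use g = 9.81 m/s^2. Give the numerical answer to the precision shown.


sqrt(2 * 9.81 * 0.29) = sqrt(5.6898) = 2.38533 m/s
P = 83.8 * 9.81 * 2.38533
= 1960.93 W

1960.93 W


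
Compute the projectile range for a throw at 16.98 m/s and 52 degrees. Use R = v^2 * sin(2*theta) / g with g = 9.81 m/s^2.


Two times the angle = 104 degrees
sin(104) = 0.970296
R = 288.3204 * 0.970296 / 9.81 = 28.517 m

28.517 m


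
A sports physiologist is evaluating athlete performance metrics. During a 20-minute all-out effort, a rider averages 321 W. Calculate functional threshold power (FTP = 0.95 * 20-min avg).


FTP = 0.95 * 321
= 304.95 W

304.95 W


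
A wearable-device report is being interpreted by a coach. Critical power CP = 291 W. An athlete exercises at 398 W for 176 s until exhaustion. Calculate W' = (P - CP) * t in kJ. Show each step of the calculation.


P - CP = 398 - 291 = 107 W
W' = 107 * 176 = 18832 J
= 18832 / 1000 = 18.832 kJ

18.832 kJ


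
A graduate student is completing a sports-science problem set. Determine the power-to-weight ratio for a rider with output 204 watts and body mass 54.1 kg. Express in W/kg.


P/W = 204 / 54.1 = 3.771 W/kg

3.771 W/kg


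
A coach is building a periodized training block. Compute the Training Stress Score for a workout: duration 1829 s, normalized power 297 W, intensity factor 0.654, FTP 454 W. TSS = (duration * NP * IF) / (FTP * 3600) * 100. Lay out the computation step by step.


Product = 1829 * 297 * 0.654 = 355261.302
Base = 454 * 3600 = 1634400
TSS = 355261.302 / 1634400 * 100 = 21.74

21.74 TSS


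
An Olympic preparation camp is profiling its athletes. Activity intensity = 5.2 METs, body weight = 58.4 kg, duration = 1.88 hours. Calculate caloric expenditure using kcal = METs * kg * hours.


kcal = 5.2 * 58.4 * 1.88
= 303.68 * 1.88
= 570.92 kcal

570.92 kcal


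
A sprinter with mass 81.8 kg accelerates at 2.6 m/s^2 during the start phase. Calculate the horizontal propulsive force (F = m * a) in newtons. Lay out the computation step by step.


F = m * a
= 81.8 * 2.6
= 212.68 N

212.68 N


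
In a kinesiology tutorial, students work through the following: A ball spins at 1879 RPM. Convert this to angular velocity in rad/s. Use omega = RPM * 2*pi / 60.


omega = 1879 * 2 * pi / 60
= 1879 * 6.28318531 / 60
= 11806.105 / 60
= 196.768 rad/s

196.768 rad/s


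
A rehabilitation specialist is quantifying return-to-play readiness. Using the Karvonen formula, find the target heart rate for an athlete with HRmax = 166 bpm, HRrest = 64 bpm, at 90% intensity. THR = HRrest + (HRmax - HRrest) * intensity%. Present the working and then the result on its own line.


HRR = 166 - 64 = 102
THR = 64 + 102 * 0.9
= 64 + 91.8
= 155.8 bpm

155.8 bpm


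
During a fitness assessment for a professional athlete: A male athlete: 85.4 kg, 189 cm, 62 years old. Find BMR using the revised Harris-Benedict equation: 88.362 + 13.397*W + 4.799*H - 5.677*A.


Intercept = 88.362
Weight contribution = 13.397 * 85.4 = 1144.1038
Height contribution = 4.799 * 189 = 907.011
Age contribution = 5.677 * 62 = 351.974
BMR = 88.362 + 1144.1038 + 907.011 - 351.974
= 1787.5 kcal/day

1787.5 kcal/day


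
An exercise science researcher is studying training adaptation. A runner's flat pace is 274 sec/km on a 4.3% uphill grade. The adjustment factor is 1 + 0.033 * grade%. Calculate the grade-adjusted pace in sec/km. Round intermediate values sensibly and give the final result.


Factor = 1 + 0.033 * 4.3 = 1.1419
Adjusted pace = 274 * 1.1419
= 312.88 sec/km

312.88 s/km


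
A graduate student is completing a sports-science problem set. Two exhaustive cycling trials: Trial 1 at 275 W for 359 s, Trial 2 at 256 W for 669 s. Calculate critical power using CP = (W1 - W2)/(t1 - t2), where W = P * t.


W1 = 275 * 359 = 98725 J
W2 = 256 * 669 = 171264 J
CP = (98725 - 171264) / (359 - 669)
= -72539 / -310
= 234.0 W

234.0 W


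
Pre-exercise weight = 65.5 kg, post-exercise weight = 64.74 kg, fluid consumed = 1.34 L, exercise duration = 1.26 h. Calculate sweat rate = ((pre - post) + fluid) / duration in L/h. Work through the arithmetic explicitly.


Weight loss = 65.5 - 64.74 = 0.76 kg (approx L)
Total sweat = 0.76 + 1.34 = 2.1 L
Sweat rate = 2.1 / 1.26 = 1.667 L/h

1.667 L/h


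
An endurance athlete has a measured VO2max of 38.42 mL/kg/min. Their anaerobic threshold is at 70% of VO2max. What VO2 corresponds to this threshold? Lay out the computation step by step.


Anaerobic threshold VO2 = VO2max * 70%
= 38.42 * 0.7
= 26.89 mL/kg/min

26.89 mL/kg/min


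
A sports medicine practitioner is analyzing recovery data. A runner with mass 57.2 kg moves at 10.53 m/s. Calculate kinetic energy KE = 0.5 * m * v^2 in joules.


v^2 = 10.53^2 = 110.8809
KE = 0.5 * 57.2 * 110.8809
= 3171.19 J

3171.19 J


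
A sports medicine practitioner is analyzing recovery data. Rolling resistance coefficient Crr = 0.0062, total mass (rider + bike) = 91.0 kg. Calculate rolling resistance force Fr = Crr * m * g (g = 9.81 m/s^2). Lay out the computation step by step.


Fr = Crr * m * g
= 0.0062 * 91.0 * 9.81
= 5.535 N

5.535 N


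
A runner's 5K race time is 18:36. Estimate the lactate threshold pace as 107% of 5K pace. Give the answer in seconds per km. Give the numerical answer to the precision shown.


Total race time = 18*60 + 36 = 1116 seconds
5K pace = 1116 / 5 = 223.2 sec/km
LT pace = 223.2 * 1.07 = 238.82 sec/km

238.82 s/km


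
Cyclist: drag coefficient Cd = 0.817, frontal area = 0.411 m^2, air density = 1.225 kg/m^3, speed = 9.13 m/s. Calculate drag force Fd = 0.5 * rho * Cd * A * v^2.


v^2 = 9.13^2 = 83.3569
Fd = 0.5 * 1.225 * 0.817 * 0.411 * 83.3569
= 17.144 N

17.144 N


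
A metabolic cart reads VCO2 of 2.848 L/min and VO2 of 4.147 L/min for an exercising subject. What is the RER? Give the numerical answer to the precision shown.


RER = VCO2 / VO2 = 2.848 / 4.147 = 0.6868

0.6868


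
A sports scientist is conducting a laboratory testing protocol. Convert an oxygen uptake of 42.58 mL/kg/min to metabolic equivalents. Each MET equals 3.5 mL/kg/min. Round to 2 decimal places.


One MET = 3.5 mL/kg/min
Number of METs = 42.58 / 3.5
= 12.17 METs

12.17 METs


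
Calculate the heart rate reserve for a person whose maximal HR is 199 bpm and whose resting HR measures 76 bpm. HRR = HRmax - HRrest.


HRmax = 199 bpm
HRrest = 76 bpm
HRR = 199 - 76 = 123 bpm

123 bpm


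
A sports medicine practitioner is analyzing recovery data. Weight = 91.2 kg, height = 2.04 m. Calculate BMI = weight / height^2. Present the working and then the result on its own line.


height^2 = 2.04^2 = 4.1616
BMI = 91.2 / 4.1616 = 21.91 kg/m^2

21.91 kg/m^2


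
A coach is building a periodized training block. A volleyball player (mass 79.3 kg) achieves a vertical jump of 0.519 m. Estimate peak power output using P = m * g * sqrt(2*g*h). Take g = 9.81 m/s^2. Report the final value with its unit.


2 * g * h = 2 * 9.81 * 0.519 = 10.18278
sqrt(10.18278) = 3.191047 m/s
P = 79.3 * 9.81 * 3.191047 = 2482.42 W

2482.42 W


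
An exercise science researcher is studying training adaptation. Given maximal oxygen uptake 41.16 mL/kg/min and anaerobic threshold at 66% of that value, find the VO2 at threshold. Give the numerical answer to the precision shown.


Percentage as decimal = 0.66
VO2 at AT = 41.16 * 0.66 = 27.17 mL/kg/min

27.17 mL/kg/min


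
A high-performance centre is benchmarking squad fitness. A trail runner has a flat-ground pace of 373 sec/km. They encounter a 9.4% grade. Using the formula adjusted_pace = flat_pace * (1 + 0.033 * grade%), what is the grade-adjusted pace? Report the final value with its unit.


Grade factor = 1 + 0.033 * 9.4 = 1.3102
Adjusted = 373 * 1.3102 = 488.7 sec/km

488.7 s/km


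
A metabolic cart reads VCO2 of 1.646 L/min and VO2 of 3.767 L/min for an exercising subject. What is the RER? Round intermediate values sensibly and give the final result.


RER = VCO2 / VO2 = 1.646 / 3.767 = 0.437

0.437


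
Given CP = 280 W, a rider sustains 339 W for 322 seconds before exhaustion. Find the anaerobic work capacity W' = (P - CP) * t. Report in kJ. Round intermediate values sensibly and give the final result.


Excess power = 339 - 280 = 59 W
Work above CP = 59 * 322 = 18998 J
W' = 18.998 kJ

18.998 kJ
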